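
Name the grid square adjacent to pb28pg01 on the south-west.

Longitude extended square 0; −1 → -1, wraps to 9, carry into subsquare.
Longitude subsquare p = 15; −1 → 14 = o.
Latitude extended square 1; −1 → 0.

PB28og90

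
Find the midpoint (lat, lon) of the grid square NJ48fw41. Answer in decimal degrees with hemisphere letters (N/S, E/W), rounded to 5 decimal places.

Field N=13, J=9: +13·20° lon, +9·10° lat → SW at lon 80°, lat 0°.
Square 4, 8: +4·2° lon, +8·1° lat → SW at lon 88°, lat 8°.
Subsquare f=5, w=22: +5·0.0833333° lon, +22·0.0416667° lat → SW at lon 88.4167°, lat 8.91667°.
Extended square 4, 1: +4·0.00833333° lon, +1·0.00416667° lat → SW at lon 88.45°, lat 8.92083°.
Cell spans 0.00833333° lon × 0.00416667° lat. Centre is SW corner plus half of each.
latitude 8.92292° N, longitude 88.45417° E.

8.92292° N, 88.45417° E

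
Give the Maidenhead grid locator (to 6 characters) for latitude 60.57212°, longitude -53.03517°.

GP30ln

Add 180° to longitude and 90° to latitude: 126.9648, 150.5721.
Field (20°×10°, letters A–R): 126.9648/20 → 6 → G, 150.5721/10 → 15 → P; chars GP.
Square (2°×1°, digits 0–9): 6.9648/2 → 3, 0.5721/1 → 0; chars 30.
Subsquare (5′×2.5′, letters a–x): 0.9648/0.0833333 → 11 → l, 0.5721/0.0416667 → 13 → n; chars ln.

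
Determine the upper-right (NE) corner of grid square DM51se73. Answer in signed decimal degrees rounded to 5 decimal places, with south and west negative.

Field D=3, M=12: +3·20° lon, +12·10° lat → SW at lon -120°, lat 30°.
Square 5, 1: +5·2° lon, +1·1° lat → SW at lon -110°, lat 31°.
Subsquare s=18, e=4: +18·0.0833333° lon, +4·0.0416667° lat → SW at lon -108.5°, lat 31.1667°.
Extended square 7, 3: +7·0.00833333° lon, +3·0.00416667° lat → SW at lon -108.442°, lat 31.1792°.
Cell spans 0.00833333° lon × 0.00416667° lat. NE corner is SW corner plus one full cell.
latitude 31.18333, longitude -108.43333.

31.18333, -108.43333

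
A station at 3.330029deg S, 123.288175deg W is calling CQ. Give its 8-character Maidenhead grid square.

CI86iq50

Offset from 180°W / 90°S: lon 56.71183°, lat 86.66997°.
Field: 56.71183/20 → 2 → C, 86.66997/10 → 8 → I; chars CI.
Square: 16.71183/2 → 8, 6.66997/1 → 6; chars 86.
Subsquare: 0.71183/0.0833333 → 8 → i, 0.66997/0.0416667 → 16 → q; chars iq.
Extended square: 0.04516/0.00833333 → 5, 0.00330/0.00416667 → 0; chars 50.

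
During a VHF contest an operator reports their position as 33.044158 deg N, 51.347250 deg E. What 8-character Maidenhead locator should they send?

LM53qb10

Add 180° to longitude and 90° to latitude: 231.34725, 123.04416.
Field: lon ⌊231.34725/20⌋ = 11 → L; lat ⌊123.04416/10⌋ = 12 → M.
Square: lon ⌊11.34725/2⌋ = 5; lat ⌊3.04416/1⌋ = 3.
Subsquare: lon ⌊1.34725/0.0833333⌋ = 16 → q; lat ⌊0.04416/0.0416667⌋ = 1 → b.
Extended square: lon ⌊0.01392/0.00833333⌋ = 1; lat ⌊0.00249/0.00416667⌋ = 0.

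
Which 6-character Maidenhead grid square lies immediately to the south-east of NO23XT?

NO33as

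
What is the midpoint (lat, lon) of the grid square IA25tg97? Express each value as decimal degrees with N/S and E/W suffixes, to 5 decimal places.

84.71875° S, 14.33750° W

Field I=8, A=0: +8·20° lon, +0·10° lat → SW at lon -20°, lat -90°.
Square 2, 5: +2·2° lon, +5·1° lat → SW at lon -16°, lat -85°.
Subsquare t=19, g=6: +19·0.0833333° lon, +6·0.0416667° lat → SW at lon -14.4167°, lat -84.75°.
Extended square 9, 7: +9·0.00833333° lon, +7·0.00416667° lat → SW at lon -14.3417°, lat -84.7208°.
Cell spans 0.00833333° lon × 0.00416667° lat. Centre is SW corner plus half of each.
latitude 84.71875° S, longitude 14.33750° W.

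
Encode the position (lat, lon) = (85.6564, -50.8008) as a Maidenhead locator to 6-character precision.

Shift to the Maidenhead origin (180°W, 90°S): lon 129.1992, lat 175.6564.
Field: lon ⌊129.1992/20⌋ = 6 → G; lat ⌊175.6564/10⌋ = 17 → R.
Square: lon ⌊9.1992/2⌋ = 4; lat ⌊5.6564/1⌋ = 5.
Subsquare: lon ⌊1.1992/0.0833333⌋ = 14 → o; lat ⌊0.6564/0.0416667⌋ = 15 → p.

GR45op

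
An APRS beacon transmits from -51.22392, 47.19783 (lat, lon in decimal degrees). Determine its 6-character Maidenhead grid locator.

Shift to the Maidenhead origin (180°W, 90°S): lon 227.1978, lat 38.7761.
Field (20°×10°, letters A–R): 227.1978/20 → 11 → L, 38.7761/10 → 3 → D; chars LD.
Square (2°×1°, digits 0–9): 7.1978/2 → 3, 8.7761/1 → 8; chars 38.
Subsquare (5′×2.5′, letters a–x): 1.1978/0.0833333 → 14 → o, 0.7761/0.0416667 → 18 → s; chars os.

LD38os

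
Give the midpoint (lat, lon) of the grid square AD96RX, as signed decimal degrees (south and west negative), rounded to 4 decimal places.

-53.0208, -160.5417

Field A=0, D=3: +0·20° lon, +3·10° lat → SW at lon -180°, lat -60°.
Square 9, 6: +9·2° lon, +6·1° lat → SW at lon -162°, lat -54°.
Subsquare r=17, x=23: +17·0.0833333° lon, +23·0.0416667° lat → SW at lon -160.583°, lat -53.0417°.
Cell spans 0.0833333° lon × 0.0416667° lat. Centre is SW corner plus half of each.
latitude -53.0208, longitude -160.5417.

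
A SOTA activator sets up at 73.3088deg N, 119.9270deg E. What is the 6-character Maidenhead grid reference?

Add 180° to longitude and 90° to latitude: 299.9270, 163.3088.
Field (20°×10°, letters A–R): lon ⌊299.9270/20⌋ = 14 → O; lat ⌊163.3088/10⌋ = 16 → Q.
Square (2°×1°, digits 0–9): lon ⌊19.9270/2⌋ = 9; lat ⌊3.3088/1⌋ = 3.
Subsquare (5′×2.5′, letters a–x): lon ⌊1.9270/0.0833333⌋ = 23 → x; lat ⌊0.3088/0.0416667⌋ = 7 → h.

OQ93xh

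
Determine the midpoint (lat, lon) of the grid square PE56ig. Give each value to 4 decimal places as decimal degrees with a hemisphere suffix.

Field P=15, E=4: +15·20° lon, +4·10° lat → SW at lon 120°, lat -50°.
Square 5, 6: +5·2° lon, +6·1° lat → SW at lon 130°, lat -44°.
Subsquare i=8, g=6: +8·0.0833333° lon, +6·0.0416667° lat → SW at lon 130.667°, lat -43.75°.
Cell spans 0.0833333° lon × 0.0416667° lat. Centre is SW corner plus half of each.
latitude 43.7292° S, longitude 130.7083° E.

43.7292° S, 130.7083° E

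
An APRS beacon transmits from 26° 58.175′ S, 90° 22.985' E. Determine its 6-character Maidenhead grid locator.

Add 180° to longitude and 90° to latitude: 270.3831, 63.0304.
Field: 270.3831/20 → 13 → N, 63.0304/10 → 6 → G; chars NG.
Square: 10.3831/2 → 5, 3.0304/1 → 3; chars 53.
Subsquare: 0.3831/0.0833333 → 4 → e, 0.0304/0.0416667 → 0 → a; chars ea.

NG53ea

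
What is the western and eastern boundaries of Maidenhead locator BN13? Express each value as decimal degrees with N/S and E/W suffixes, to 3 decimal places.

158.000° W, 156.000° W

Field B=1, N=13: +1·20° lon, +13·10° lat → SW at lon -160°, lat 40°.
Square 1, 3: +1·2° lon, +3·1° lat → SW at lon -158°, lat 43°.
Cell spans 2° lon × 1° lat.
west 158.000° W, east 156.000° W.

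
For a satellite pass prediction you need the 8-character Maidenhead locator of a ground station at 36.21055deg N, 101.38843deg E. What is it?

OM06qf60

Shift to the Maidenhead origin (180°W, 90°S): lon 281.38843, lat 126.21055.
Field: 281.38843/20 → 14 → O, 126.21055/10 → 12 → M; chars OM.
Square: 1.38843/2 → 0, 6.21055/1 → 6; chars 06.
Subsquare: 1.38843/0.0833333 → 16 → q, 0.21055/0.0416667 → 5 → f; chars qf.
Extended square: 0.05510/0.00833333 → 6, 0.00222/0.00416667 → 0; chars 60.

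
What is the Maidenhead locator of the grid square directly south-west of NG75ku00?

NG75jt99

Longitude extended square 0; −1 → -1, wraps to 9, carry into subsquare.
Longitude subsquare k = 10; −1 → 9 = j.
Latitude extended square 0; −1 → -1, wraps to 9, carry into subsquare.
Latitude subsquare u = 20; −1 → 19 = t.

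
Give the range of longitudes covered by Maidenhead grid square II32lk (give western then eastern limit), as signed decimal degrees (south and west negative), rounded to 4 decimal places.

-13.0833, -13.0000

Field I=8, I=8: +8·20° lon, +8·10° lat → SW at lon -20°, lat -10°.
Square 3, 2: +3·2° lon, +2·1° lat → SW at lon -14°, lat -8°.
Subsquare l=11, k=10: +11·0.0833333° lon, +10·0.0416667° lat → SW at lon -13.0833°, lat -7.58333°.
Cell spans 0.0833333° lon × 0.0416667° lat.
west -13.0833, east -13.0000.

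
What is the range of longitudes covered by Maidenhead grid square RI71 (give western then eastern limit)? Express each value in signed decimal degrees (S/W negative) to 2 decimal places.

Field R=17, I=8: +17·20° lon, +8·10° lat → SW at lon 160°, lat -10°.
Square 7, 1: +7·2° lon, +1·1° lat → SW at lon 174°, lat -9°.
Cell spans 2° lon × 1° lat.
west 174.00, east 176.00.

174.00, 176.00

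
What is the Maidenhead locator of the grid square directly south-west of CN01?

BN90

Longitude square 0; −1 → -1, wraps to 9, carry into field.
Longitude field C = 2; −1 → 1 = B.
Latitude square 1; −1 → 0.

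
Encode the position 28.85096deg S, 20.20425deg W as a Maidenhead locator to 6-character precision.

HG91vd

Add 180° to longitude and 90° to latitude: 159.7957, 61.1490.
Field (20°×10°, letters A–R): 159.7957/20 → 7 → H, 61.1490/10 → 6 → G; chars HG.
Square (2°×1°, digits 0–9): 19.7957/2 → 9, 1.1490/1 → 1; chars 91.
Subsquare (5′×2.5′, letters a–x): 1.7957/0.0833333 → 21 → v, 0.1490/0.0416667 → 3 → d; chars vd.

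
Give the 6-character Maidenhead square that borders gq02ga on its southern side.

GQ01gx

Latitude subsquare a = 0; −1 → -1, wraps to 23 = x, carry into square.
Latitude square 2; −1 → 1.
The longitude characters are unchanged.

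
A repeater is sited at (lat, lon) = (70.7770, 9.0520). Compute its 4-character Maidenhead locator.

Shift to the Maidenhead origin (180°W, 90°S): lon 189.05, lat 160.78.
Field: 189.05/20 → 9 → J, 160.78/10 → 16 → Q; chars JQ.
Square: 9.05/2 → 4, 0.78/1 → 0; chars 40.

JQ40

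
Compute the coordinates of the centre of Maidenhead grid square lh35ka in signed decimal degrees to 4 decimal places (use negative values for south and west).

Field L=11, H=7: +11·20° lon, +7·10° lat → SW at lon 40°, lat -20°.
Square 3, 5: +3·2° lon, +5·1° lat → SW at lon 46°, lat -15°.
Subsquare k=10, a=0: +10·0.0833333° lon, +0·0.0416667° lat → SW at lon 46.8333°, lat -15°.
Cell spans 0.0833333° lon × 0.0416667° lat. Centre is SW corner plus half of each.
latitude -14.9792, longitude 46.8750.

-14.9792, 46.8750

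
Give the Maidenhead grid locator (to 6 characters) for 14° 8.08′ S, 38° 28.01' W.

HH05su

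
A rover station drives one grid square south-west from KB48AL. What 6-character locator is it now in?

Longitude subsquare a = 0; −1 → -1, wraps to 23 = x, carry into square.
Longitude square 4; −1 → 3.
Latitude subsquare l = 11; −1 → 10 = k.

KB38xk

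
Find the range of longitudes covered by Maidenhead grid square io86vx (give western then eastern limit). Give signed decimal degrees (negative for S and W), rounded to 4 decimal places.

Field I=8, O=14: +8·20° lon, +14·10° lat → SW at lon -20°, lat 50°.
Square 8, 6: +8·2° lon, +6·1° lat → SW at lon -4°, lat 56°.
Subsquare v=21, x=23: +21·0.0833333° lon, +23·0.0416667° lat → SW at lon -2.25°, lat 56.9583°.
Cell spans 0.0833333° lon × 0.0416667° lat.
west -2.2500, east -2.1667.

-2.2500, -2.1667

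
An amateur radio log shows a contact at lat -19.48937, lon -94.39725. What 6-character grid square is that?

Offset from 180°W / 90°S: lon 85.6028°, lat 70.5106°.
Field (20°×10°, letters A–R): 85.6028/20 → 4 → E, 70.5106/10 → 7 → H; chars EH.
Square (2°×1°, digits 0–9): 5.6028/2 → 2, 0.5106/1 → 0; chars 20.
Subsquare (5′×2.5′, letters a–x): 1.6028/0.0833333 → 19 → t, 0.5106/0.0416667 → 12 → m; chars tm.

EH20tm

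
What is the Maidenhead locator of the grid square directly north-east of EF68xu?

EF78av

Longitude subsquare x = 23; +1 → 24, wraps to 0 = a, carry into square.
Longitude square 6; +1 → 7.
Latitude subsquare u = 20; +1 → 21 = v.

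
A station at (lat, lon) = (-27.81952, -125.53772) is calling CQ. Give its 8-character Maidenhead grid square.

CG72fe53

Offset from 180°W / 90°S: lon 54.46228°, lat 62.18048°.
Field: lon ⌊54.46228/20⌋ = 2 → C; lat ⌊62.18048/10⌋ = 6 → G.
Square: lon ⌊14.46228/2⌋ = 7; lat ⌊2.18048/1⌋ = 2.
Subsquare: lon ⌊0.46228/0.0833333⌋ = 5 → f; lat ⌊0.18048/0.0416667⌋ = 4 → e.
Extended square: lon ⌊0.04561/0.00833333⌋ = 5; lat ⌊0.01381/0.00416667⌋ = 3.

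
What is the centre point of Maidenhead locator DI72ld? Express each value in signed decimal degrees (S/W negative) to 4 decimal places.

Field D=3, I=8: +3·20° lon, +8·10° lat → SW at lon -120°, lat -10°.
Square 7, 2: +7·2° lon, +2·1° lat → SW at lon -106°, lat -8°.
Subsquare l=11, d=3: +11·0.0833333° lon, +3·0.0416667° lat → SW at lon -105.083°, lat -7.875°.
Cell spans 0.0833333° lon × 0.0416667° lat. Centre is SW corner plus half of each.
latitude -7.8542, longitude -105.0417.

-7.8542, -105.0417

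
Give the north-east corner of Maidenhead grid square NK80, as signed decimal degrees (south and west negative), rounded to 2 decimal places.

11.00, 98.00

Field N=13, K=10: +13·20° lon, +10·10° lat → SW at lon 80°, lat 10°.
Square 8, 0: +8·2° lon, +0·1° lat → SW at lon 96°, lat 10°.
Cell spans 2° lon × 1° lat. NE corner is SW corner plus one full cell.
latitude 11.00, longitude 98.00.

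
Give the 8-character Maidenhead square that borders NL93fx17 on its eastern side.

NL93fx27

Longitude extended square 1; +1 → 2.
The latitude characters are unchanged.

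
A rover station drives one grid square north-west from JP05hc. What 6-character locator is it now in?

JP05gd

Longitude subsquare h = 7; −1 → 6 = g.
Latitude subsquare c = 2; +1 → 3 = d.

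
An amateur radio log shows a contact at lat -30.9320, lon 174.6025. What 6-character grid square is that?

RF79hb

Add 180° to longitude and 90° to latitude: 354.6025, 59.0680.
Field: lon ⌊354.6025/20⌋ = 17 → R; lat ⌊59.0680/10⌋ = 5 → F.
Square: lon ⌊14.6025/2⌋ = 7; lat ⌊9.0680/1⌋ = 9.
Subsquare: lon ⌊0.6025/0.0833333⌋ = 7 → h; lat ⌊0.0680/0.0416667⌋ = 1 → b.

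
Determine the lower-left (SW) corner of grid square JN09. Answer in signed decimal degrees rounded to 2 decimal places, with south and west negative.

Field J=9, N=13: +9·20° lon, +13·10° lat → SW at lon 0°, lat 40°.
Square 0, 9: +0·2° lon, +9·1° lat → SW at lon 0°, lat 49°.
latitude 49.00, longitude 0.00.

49.00, 0.00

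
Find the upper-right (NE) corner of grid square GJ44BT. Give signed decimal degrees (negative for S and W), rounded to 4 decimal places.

4.8333, -51.8333

Field G=6, J=9: +6·20° lon, +9·10° lat → SW at lon -60°, lat 0°.
Square 4, 4: +4·2° lon, +4·1° lat → SW at lon -52°, lat 4°.
Subsquare b=1, t=19: +1·0.0833333° lon, +19·0.0416667° lat → SW at lon -51.9167°, lat 4.79167°.
Cell spans 0.0833333° lon × 0.0416667° lat. NE corner is SW corner plus one full cell.
latitude 4.8333, longitude -51.8333.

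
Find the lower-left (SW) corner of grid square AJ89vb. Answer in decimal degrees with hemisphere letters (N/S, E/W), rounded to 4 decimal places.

Field A=0, J=9: +0·20° lon, +9·10° lat → SW at lon -180°, lat 0°.
Square 8, 9: +8·2° lon, +9·1° lat → SW at lon -164°, lat 9°.
Subsquare v=21, b=1: +21·0.0833333° lon, +1·0.0416667° lat → SW at lon -162.25°, lat 9.04167°.
latitude 9.0417° N, longitude 162.2500° W.

9.0417° N, 162.2500° W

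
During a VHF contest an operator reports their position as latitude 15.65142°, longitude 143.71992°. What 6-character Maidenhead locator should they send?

QK15up

Shift to the Maidenhead origin (180°W, 90°S): lon 323.7199, lat 105.6514.
Field: 323.7199/20 → 16 → Q, 105.6514/10 → 10 → K; chars QK.
Square: 3.7199/2 → 1, 5.6514/1 → 5; chars 15.
Subsquare: 1.7199/0.0833333 → 20 → u, 0.6514/0.0416667 → 15 → p; chars up.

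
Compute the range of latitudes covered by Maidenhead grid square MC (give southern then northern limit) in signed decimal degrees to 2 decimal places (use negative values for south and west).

-70.00, -60.00

Field M=12, C=2: +12·20° lon, +2·10° lat → SW at lon 60°, lat -70°.
Cell spans 20° lon × 10° lat.
south -70.00, north -60.00.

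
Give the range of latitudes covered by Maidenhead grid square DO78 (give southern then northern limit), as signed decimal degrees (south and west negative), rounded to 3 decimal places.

58.000, 59.000

Field D=3, O=14: +3·20° lon, +14·10° lat → SW at lon -120°, lat 50°.
Square 7, 8: +7·2° lon, +8·1° lat → SW at lon -106°, lat 58°.
Cell spans 2° lon × 1° lat.
south 58.000, north 59.000.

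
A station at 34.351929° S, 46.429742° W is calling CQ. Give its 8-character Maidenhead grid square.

GF65sp85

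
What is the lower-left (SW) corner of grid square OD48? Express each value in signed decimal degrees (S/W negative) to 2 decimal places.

-52.00, 108.00

Field O=14, D=3: +14·20° lon, +3·10° lat → SW at lon 100°, lat -60°.
Square 4, 8: +4·2° lon, +8·1° lat → SW at lon 108°, lat -52°.
latitude -52.00, longitude 108.00.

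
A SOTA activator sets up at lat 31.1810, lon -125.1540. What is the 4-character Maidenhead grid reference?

CM71

Shift to the Maidenhead origin (180°W, 90°S): lon 54.85, lat 121.18.
Field: 54.85/20 → 2 → C, 121.18/10 → 12 → M; chars CM.
Square: 14.85/2 → 7, 1.18/1 → 1; chars 71.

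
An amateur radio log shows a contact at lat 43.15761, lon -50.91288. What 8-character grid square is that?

Add 180° to longitude and 90° to latitude: 129.08712, 133.15761.
Field (20°×10°, letters A–R): lon ⌊129.08712/20⌋ = 6 → G; lat ⌊133.15761/10⌋ = 13 → N.
Square (2°×1°, digits 0–9): lon ⌊9.08712/2⌋ = 4; lat ⌊3.15761/1⌋ = 3.
Subsquare (5′×2.5′, letters a–x): lon ⌊1.08712/0.0833333⌋ = 13 → n; lat ⌊0.15761/0.0416667⌋ = 3 → d.
Extended square (30″×15″, digits 0–9): lon ⌊0.00379/0.00833333⌋ = 0; lat ⌊0.03261/0.00416667⌋ = 7.

GN43nd07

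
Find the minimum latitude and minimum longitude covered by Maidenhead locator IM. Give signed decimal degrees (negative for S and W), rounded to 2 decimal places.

Field I=8, M=12: +8·20° lon, +12·10° lat → SW at lon -20°, lat 30°.
latitude 30.00, longitude -20.00.

30.00, -20.00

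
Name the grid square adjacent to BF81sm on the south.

Latitude subsquare m = 12; −1 → 11 = l.
The longitude characters are unchanged.

BF81sl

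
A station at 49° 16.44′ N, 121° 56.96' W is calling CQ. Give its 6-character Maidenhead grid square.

Shift to the Maidenhead origin (180°W, 90°S): lon 58.0507, lat 139.2740.
Field: lon ⌊58.0507/20⌋ = 2 → C; lat ⌊139.2740/10⌋ = 13 → N.
Square: lon ⌊18.0507/2⌋ = 9; lat ⌊9.2740/1⌋ = 9.
Subsquare: lon ⌊0.0507/0.0833333⌋ = 0 → a; lat ⌊0.2740/0.0416667⌋ = 6 → g.

CN99ag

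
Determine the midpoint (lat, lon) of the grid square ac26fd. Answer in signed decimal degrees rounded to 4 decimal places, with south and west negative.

-63.8542, -175.5417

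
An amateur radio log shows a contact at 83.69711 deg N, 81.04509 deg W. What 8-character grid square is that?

ER93lq47

Add 180° to longitude and 90° to latitude: 98.95491, 173.69711.
Field: lon ⌊98.95491/20⌋ = 4 → E; lat ⌊173.69711/10⌋ = 17 → R.
Square: lon ⌊18.95491/2⌋ = 9; lat ⌊3.69711/1⌋ = 3.
Subsquare: lon ⌊0.95491/0.0833333⌋ = 11 → l; lat ⌊0.69711/0.0416667⌋ = 16 → q.
Extended square: lon ⌊0.03824/0.00833333⌋ = 4; lat ⌊0.03044/0.00416667⌋ = 7.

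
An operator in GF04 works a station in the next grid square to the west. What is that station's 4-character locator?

FF94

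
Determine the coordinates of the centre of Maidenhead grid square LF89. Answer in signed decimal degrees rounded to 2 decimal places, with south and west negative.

Field L=11, F=5: +11·20° lon, +5·10° lat → SW at lon 40°, lat -40°.
Square 8, 9: +8·2° lon, +9·1° lat → SW at lon 56°, lat -31°.
Cell spans 2° lon × 1° lat. Centre is SW corner plus half of each.
latitude -30.50, longitude 57.00.

-30.50, 57.00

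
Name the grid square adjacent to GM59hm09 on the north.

GM59hn00

Latitude extended square 9; +1 → 10, wraps to 0, carry into subsquare.
Latitude subsquare m = 12; +1 → 13 = n.
The longitude characters are unchanged.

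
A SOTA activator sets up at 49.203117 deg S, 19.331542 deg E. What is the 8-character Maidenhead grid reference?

Offset from 180°W / 90°S: lon 199.33154°, lat 40.79688°.
Field (20°×10°, letters A–R): 199.33154/20 → 9 → J, 40.79688/10 → 4 → E; chars JE.
Square (2°×1°, digits 0–9): 19.33154/2 → 9, 0.79688/1 → 0; chars 90.
Subsquare (5′×2.5′, letters a–x): 1.33154/0.0833333 → 15 → p, 0.79688/0.0416667 → 19 → t; chars pt.
Extended square (30″×15″, digits 0–9): 0.08154/0.00833333 → 9, 0.00522/0.00416667 → 1; chars 91.

JE90pt91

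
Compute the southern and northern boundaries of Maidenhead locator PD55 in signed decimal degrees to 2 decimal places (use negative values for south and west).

-55.00, -54.00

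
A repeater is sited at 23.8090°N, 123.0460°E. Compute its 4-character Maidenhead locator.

Shift to the Maidenhead origin (180°W, 90°S): lon 303.05, lat 113.81.
Field: 303.05/20 → 15 → P, 113.81/10 → 11 → L; chars PL.
Square: 3.05/2 → 1, 3.81/1 → 3; chars 13.

PL13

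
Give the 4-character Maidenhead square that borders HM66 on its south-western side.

HM55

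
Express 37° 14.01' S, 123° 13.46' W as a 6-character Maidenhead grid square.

Offset from 180°W / 90°S: lon 56.7757°, lat 52.7665°.
Field (20°×10°, letters A–R): lon ⌊56.7757/20⌋ = 2 → C; lat ⌊52.7665/10⌋ = 5 → F.
Square (2°×1°, digits 0–9): lon ⌊16.7757/2⌋ = 8; lat ⌊2.7665/1⌋ = 2.
Subsquare (5′×2.5′, letters a–x): lon ⌊0.7757/0.0833333⌋ = 9 → j; lat ⌊0.7665/0.0416667⌋ = 18 → s.

CF82js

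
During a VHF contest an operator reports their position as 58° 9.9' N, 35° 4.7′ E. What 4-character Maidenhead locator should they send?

KO78

Shift to the Maidenhead origin (180°W, 90°S): lon 215.08, lat 148.16.
Field: 215.08/20 → 10 → K, 148.16/10 → 14 → O; chars KO.
Square: 15.08/2 → 7, 8.16/1 → 8; chars 78.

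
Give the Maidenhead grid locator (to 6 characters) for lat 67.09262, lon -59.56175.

GP07fc

Shift to the Maidenhead origin (180°W, 90°S): lon 120.4382, lat 157.0926.
Field (20°×10°, letters A–R): lon ⌊120.4382/20⌋ = 6 → G; lat ⌊157.0926/10⌋ = 15 → P.
Square (2°×1°, digits 0–9): lon ⌊0.4382/2⌋ = 0; lat ⌊7.0926/1⌋ = 7.
Subsquare (5′×2.5′, letters a–x): lon ⌊0.4382/0.0833333⌋ = 5 → f; lat ⌊0.0926/0.0416667⌋ = 2 → c.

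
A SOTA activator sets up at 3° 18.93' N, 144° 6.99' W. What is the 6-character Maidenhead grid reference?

BJ73wh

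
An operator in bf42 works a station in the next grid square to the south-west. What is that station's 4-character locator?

Longitude square 4; −1 → 3.
Latitude square 2; −1 → 1.

BF31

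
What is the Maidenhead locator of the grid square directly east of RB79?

RB89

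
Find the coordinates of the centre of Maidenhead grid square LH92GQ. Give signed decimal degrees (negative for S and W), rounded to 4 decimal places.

-17.3125, 58.5417

Field L=11, H=7: +11·20° lon, +7·10° lat → SW at lon 40°, lat -20°.
Square 9, 2: +9·2° lon, +2·1° lat → SW at lon 58°, lat -18°.
Subsquare g=6, q=16: +6·0.0833333° lon, +16·0.0416667° lat → SW at lon 58.5°, lat -17.3333°.
Cell spans 0.0833333° lon × 0.0416667° lat. Centre is SW corner plus half of each.
latitude -17.3125, longitude 58.5417.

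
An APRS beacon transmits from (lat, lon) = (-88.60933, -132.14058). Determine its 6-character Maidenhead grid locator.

Shift to the Maidenhead origin (180°W, 90°S): lon 47.8594, lat 1.3907.
Field: 47.8594/20 → 2 → C, 1.3907/10 → 0 → A; chars CA.
Square: 7.8594/2 → 3, 1.3907/1 → 1; chars 31.
Subsquare: 1.8594/0.0833333 → 22 → w, 0.3907/0.0416667 → 9 → j; chars wj.

CA31wj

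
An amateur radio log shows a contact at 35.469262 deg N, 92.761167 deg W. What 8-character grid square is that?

EM35ol82

Shift to the Maidenhead origin (180°W, 90°S): lon 87.23883, lat 125.46926.
Field: lon ⌊87.23883/20⌋ = 4 → E; lat ⌊125.46926/10⌋ = 12 → M.
Square: lon ⌊7.23883/2⌋ = 3; lat ⌊5.46926/1⌋ = 5.
Subsquare: lon ⌊1.23883/0.0833333⌋ = 14 → o; lat ⌊0.46926/0.0416667⌋ = 11 → l.
Extended square: lon ⌊0.07217/0.00833333⌋ = 8; lat ⌊0.01093/0.00416667⌋ = 2.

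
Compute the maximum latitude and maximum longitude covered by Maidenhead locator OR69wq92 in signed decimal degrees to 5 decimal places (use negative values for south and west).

Field O=14, R=17: +14·20° lon, +17·10° lat → SW at lon 100°, lat 80°.
Square 6, 9: +6·2° lon, +9·1° lat → SW at lon 112°, lat 89°.
Subsquare w=22, q=16: +22·0.0833333° lon, +16·0.0416667° lat → SW at lon 113.833°, lat 89.6667°.
Extended square 9, 2: +9·0.00833333° lon, +2·0.00416667° lat → SW at lon 113.908°, lat 89.675°.
Cell spans 0.00833333° lon × 0.00416667° lat. NE corner is SW corner plus one full cell.
latitude 89.67917, longitude 113.91667.

89.67917, 113.91667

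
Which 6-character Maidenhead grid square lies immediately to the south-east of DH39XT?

Longitude subsquare x = 23; +1 → 24, wraps to 0 = a, carry into square.
Longitude square 3; +1 → 4.
Latitude subsquare t = 19; −1 → 18 = s.

DH49as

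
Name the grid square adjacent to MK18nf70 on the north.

Latitude extended square 0; +1 → 1.
The longitude characters are unchanged.

MK18nf71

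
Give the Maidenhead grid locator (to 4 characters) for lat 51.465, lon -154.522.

BO21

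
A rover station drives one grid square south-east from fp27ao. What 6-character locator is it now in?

Longitude subsquare a = 0; +1 → 1 = b.
Latitude subsquare o = 14; −1 → 13 = n.

FP27bn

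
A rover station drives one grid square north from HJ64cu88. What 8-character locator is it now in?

HJ64cu89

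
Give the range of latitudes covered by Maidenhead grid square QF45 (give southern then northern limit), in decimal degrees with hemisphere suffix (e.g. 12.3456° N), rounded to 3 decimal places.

35.000° S, 34.000° S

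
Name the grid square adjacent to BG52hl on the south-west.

Longitude subsquare h = 7; −1 → 6 = g.
Latitude subsquare l = 11; −1 → 10 = k.

BG52gk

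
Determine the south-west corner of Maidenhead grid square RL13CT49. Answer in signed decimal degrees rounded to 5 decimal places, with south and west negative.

23.82917, 162.20000

Field R=17, L=11: +17·20° lon, +11·10° lat → SW at lon 160°, lat 20°.
Square 1, 3: +1·2° lon, +3·1° lat → SW at lon 162°, lat 23°.
Subsquare c=2, t=19: +2·0.0833333° lon, +19·0.0416667° lat → SW at lon 162.167°, lat 23.7917°.
Extended square 4, 9: +4·0.00833333° lon, +9·0.00416667° lat → SW at lon 162.2°, lat 23.8292°.
latitude 23.82917, longitude 162.20000.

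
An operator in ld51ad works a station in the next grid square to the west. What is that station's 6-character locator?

LD41xd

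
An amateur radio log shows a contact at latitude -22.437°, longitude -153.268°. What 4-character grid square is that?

BG37

Add 180° to longitude and 90° to latitude: 26.73, 67.56.
Field (20°×10°, letters A–R): lon ⌊26.73/20⌋ = 1 → B; lat ⌊67.56/10⌋ = 6 → G.
Square (2°×1°, digits 0–9): lon ⌊6.73/2⌋ = 3; lat ⌊7.56/1⌋ = 7.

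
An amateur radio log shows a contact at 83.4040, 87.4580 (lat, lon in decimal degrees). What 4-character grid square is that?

Add 180° to longitude and 90° to latitude: 267.46, 173.40.
Field: lon ⌊267.46/20⌋ = 13 → N; lat ⌊173.40/10⌋ = 17 → R.
Square: lon ⌊7.46/2⌋ = 3; lat ⌊3.40/1⌋ = 3.

NR33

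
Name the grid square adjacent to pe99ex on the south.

Latitude subsquare x = 23; −1 → 22 = w.
The longitude characters are unchanged.

PE99ew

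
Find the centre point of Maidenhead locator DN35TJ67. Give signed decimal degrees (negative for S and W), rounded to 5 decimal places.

45.40625, -112.36250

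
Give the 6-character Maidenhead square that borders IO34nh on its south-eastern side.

IO34og

Longitude subsquare n = 13; +1 → 14 = o.
Latitude subsquare h = 7; −1 → 6 = g.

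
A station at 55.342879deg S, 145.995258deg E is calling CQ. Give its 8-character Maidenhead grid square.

Shift to the Maidenhead origin (180°W, 90°S): lon 325.99526, lat 34.65712.
Field: 325.99526/20 → 16 → Q, 34.65712/10 → 3 → D; chars QD.
Square: 5.99526/2 → 2, 4.65712/1 → 4; chars 24.
Subsquare: 1.99526/0.0833333 → 23 → x, 0.65712/0.0416667 → 15 → p; chars xp.
Extended square: 0.07859/0.00833333 → 9, 0.03212/0.00416667 → 7; chars 97.

QD24xp97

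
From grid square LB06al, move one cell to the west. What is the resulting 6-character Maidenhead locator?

KB96xl

Longitude subsquare a = 0; −1 → -1, wraps to 23 = x, carry into square.
Longitude square 0; −1 → -1, wraps to 9, carry into field.
Longitude field L = 11; −1 → 10 = K.
The latitude characters are unchanged.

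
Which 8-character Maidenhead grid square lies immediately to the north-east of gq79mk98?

Longitude extended square 9; +1 → 10, wraps to 0, carry into subsquare.
Longitude subsquare m = 12; +1 → 13 = n.
Latitude extended square 8; +1 → 9.

GQ79nk09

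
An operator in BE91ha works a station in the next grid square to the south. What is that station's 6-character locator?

BE90hx

Latitude subsquare a = 0; −1 → -1, wraps to 23 = x, carry into square.
Latitude square 1; −1 → 0.
The longitude characters are unchanged.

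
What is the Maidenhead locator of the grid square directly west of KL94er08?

Longitude extended square 0; −1 → -1, wraps to 9, carry into subsquare.
Longitude subsquare e = 4; −1 → 3 = d.
The latitude characters are unchanged.

KL94dr98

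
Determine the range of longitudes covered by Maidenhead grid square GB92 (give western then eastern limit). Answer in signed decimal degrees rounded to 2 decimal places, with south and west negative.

-42.00, -40.00

Field G=6, B=1: +6·20° lon, +1·10° lat → SW at lon -60°, lat -80°.
Square 9, 2: +9·2° lon, +2·1° lat → SW at lon -42°, lat -78°.
Cell spans 2° lon × 1° lat.
west -42.00, east -40.00.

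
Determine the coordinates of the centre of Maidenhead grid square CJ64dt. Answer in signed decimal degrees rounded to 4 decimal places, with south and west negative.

4.8125, -127.7083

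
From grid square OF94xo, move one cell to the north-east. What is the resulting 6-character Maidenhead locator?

PF04ap

Longitude subsquare x = 23; +1 → 24, wraps to 0 = a, carry into square.
Longitude square 9; +1 → 10, wraps to 0, carry into field.
Longitude field O = 14; +1 → 15 = P.
Latitude subsquare o = 14; +1 → 15 = p.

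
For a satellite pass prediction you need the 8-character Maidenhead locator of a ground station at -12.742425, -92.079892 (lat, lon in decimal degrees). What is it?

EH37xg01

Shift to the Maidenhead origin (180°W, 90°S): lon 87.92011, lat 77.25758.
Field: 87.92011/20 → 4 → E, 77.25758/10 → 7 → H; chars EH.
Square: 7.92011/2 → 3, 7.25758/1 → 7; chars 37.
Subsquare: 1.92011/0.0833333 → 23 → x, 0.25758/0.0416667 → 6 → g; chars xg.
Extended square: 0.00344/0.00833333 → 0, 0.00758/0.00416667 → 1; chars 01.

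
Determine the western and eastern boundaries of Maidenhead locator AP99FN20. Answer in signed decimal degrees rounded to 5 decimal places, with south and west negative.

-161.56667, -161.55833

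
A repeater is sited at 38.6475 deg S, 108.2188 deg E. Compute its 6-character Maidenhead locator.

OF41ci

Offset from 180°W / 90°S: lon 288.2188°, lat 51.3525°.
Field: lon ⌊288.2188/20⌋ = 14 → O; lat ⌊51.3525/10⌋ = 5 → F.
Square: lon ⌊8.2188/2⌋ = 4; lat ⌊1.3525/1⌋ = 1.
Subsquare: lon ⌊0.2188/0.0833333⌋ = 2 → c; lat ⌊0.3525/0.0416667⌋ = 8 → i.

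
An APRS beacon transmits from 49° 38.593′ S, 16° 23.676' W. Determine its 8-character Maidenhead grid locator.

Offset from 180°W / 90°S: lon 163.60540°, lat 40.35678°.
Field (20°×10°, letters A–R): lon ⌊163.60540/20⌋ = 8 → I; lat ⌊40.35678/10⌋ = 4 → E.
Square (2°×1°, digits 0–9): lon ⌊3.60540/2⌋ = 1; lat ⌊0.35678/1⌋ = 0.
Subsquare (5′×2.5′, letters a–x): lon ⌊1.60540/0.0833333⌋ = 19 → t; lat ⌊0.35678/0.0416667⌋ = 8 → i.
Extended square (30″×15″, digits 0–9): lon ⌊0.02207/0.00833333⌋ = 2; lat ⌊0.02345/0.00416667⌋ = 5.

IE10ti25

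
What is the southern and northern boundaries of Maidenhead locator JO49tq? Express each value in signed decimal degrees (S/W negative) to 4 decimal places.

59.6667, 59.7083

Field J=9, O=14: +9·20° lon, +14·10° lat → SW at lon 0°, lat 50°.
Square 4, 9: +4·2° lon, +9·1° lat → SW at lon 8°, lat 59°.
Subsquare t=19, q=16: +19·0.0833333° lon, +16·0.0416667° lat → SW at lon 9.58333°, lat 59.6667°.
Cell spans 0.0833333° lon × 0.0416667° lat.
south 59.6667, north 59.7083.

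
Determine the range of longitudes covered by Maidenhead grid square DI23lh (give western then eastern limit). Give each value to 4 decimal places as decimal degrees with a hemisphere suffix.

115.0833° W, 115.0000° W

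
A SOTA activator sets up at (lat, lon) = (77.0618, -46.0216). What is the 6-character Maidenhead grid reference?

GQ67xb

Shift to the Maidenhead origin (180°W, 90°S): lon 133.9784, lat 167.0618.
Field: 133.9784/20 → 6 → G, 167.0618/10 → 16 → Q; chars GQ.
Square: 13.9784/2 → 6, 7.0618/1 → 7; chars 67.
Subsquare: 1.9784/0.0833333 → 23 → x, 0.0618/0.0416667 → 1 → b; chars xb.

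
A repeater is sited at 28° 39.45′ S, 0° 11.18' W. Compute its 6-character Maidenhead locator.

IG91vi

Offset from 180°W / 90°S: lon 179.8137°, lat 61.3425°.
Field: lon ⌊179.8137/20⌋ = 8 → I; lat ⌊61.3425/10⌋ = 6 → G.
Square: lon ⌊19.8137/2⌋ = 9; lat ⌊1.3425/1⌋ = 1.
Subsquare: lon ⌊1.8137/0.0833333⌋ = 21 → v; lat ⌊0.3425/0.0416667⌋ = 8 → i.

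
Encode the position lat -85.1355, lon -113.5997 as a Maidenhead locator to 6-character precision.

Offset from 180°W / 90°S: lon 66.4003°, lat 4.8645°.
Field: 66.4003/20 → 3 → D, 4.8645/10 → 0 → A; chars DA.
Square: 6.4003/2 → 3, 4.8645/1 → 4; chars 34.
Subsquare: 0.4003/0.0833333 → 4 → e, 0.8645/0.0416667 → 20 → u; chars eu.

DA34eu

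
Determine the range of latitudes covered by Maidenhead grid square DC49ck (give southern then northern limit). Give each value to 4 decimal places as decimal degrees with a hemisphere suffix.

60.5833° S, 60.5417° S

Field D=3, C=2: +3·20° lon, +2·10° lat → SW at lon -120°, lat -70°.
Square 4, 9: +4·2° lon, +9·1° lat → SW at lon -112°, lat -61°.
Subsquare c=2, k=10: +2·0.0833333° lon, +10·0.0416667° lat → SW at lon -111.833°, lat -60.5833°.
Cell spans 0.0833333° lon × 0.0416667° lat.
south 60.5833° S, north 60.5417° S.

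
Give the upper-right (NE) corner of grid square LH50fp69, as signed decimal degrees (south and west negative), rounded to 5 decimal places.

-19.33333, 50.47500

Field L=11, H=7: +11·20° lon, +7·10° lat → SW at lon 40°, lat -20°.
Square 5, 0: +5·2° lon, +0·1° lat → SW at lon 50°, lat -20°.
Subsquare f=5, p=15: +5·0.0833333° lon, +15·0.0416667° lat → SW at lon 50.4167°, lat -19.375°.
Extended square 6, 9: +6·0.00833333° lon, +9·0.00416667° lat → SW at lon 50.4667°, lat -19.3375°.
Cell spans 0.00833333° lon × 0.00416667° lat. NE corner is SW corner plus one full cell.
latitude -19.33333, longitude 50.47500.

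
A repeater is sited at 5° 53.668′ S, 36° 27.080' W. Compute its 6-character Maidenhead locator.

HI14sc

Shift to the Maidenhead origin (180°W, 90°S): lon 143.5487, lat 84.1055.
Field: 143.5487/20 → 7 → H, 84.1055/10 → 8 → I; chars HI.
Square: 3.5487/2 → 1, 4.1055/1 → 4; chars 14.
Subsquare: 1.5487/0.0833333 → 18 → s, 0.1055/0.0416667 → 2 → c; chars sc.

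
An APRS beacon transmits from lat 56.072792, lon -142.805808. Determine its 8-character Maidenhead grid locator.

BO86ob37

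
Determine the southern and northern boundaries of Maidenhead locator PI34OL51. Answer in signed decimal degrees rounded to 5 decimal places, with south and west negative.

Field P=15, I=8: +15·20° lon, +8·10° lat → SW at lon 120°, lat -10°.
Square 3, 4: +3·2° lon, +4·1° lat → SW at lon 126°, lat -6°.
Subsquare o=14, l=11: +14·0.0833333° lon, +11·0.0416667° lat → SW at lon 127.167°, lat -5.54167°.
Extended square 5, 1: +5·0.00833333° lon, +1·0.00416667° lat → SW at lon 127.208°, lat -5.5375°.
Cell spans 0.00833333° lon × 0.00416667° lat.
south -5.53750, north -5.53333.

-5.53750, -5.53333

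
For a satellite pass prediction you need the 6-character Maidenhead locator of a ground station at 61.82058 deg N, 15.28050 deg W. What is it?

IP21it

Offset from 180°W / 90°S: lon 164.7195°, lat 151.8206°.
Field: lon ⌊164.7195/20⌋ = 8 → I; lat ⌊151.8206/10⌋ = 15 → P.
Square: lon ⌊4.7195/2⌋ = 2; lat ⌊1.8206/1⌋ = 1.
Subsquare: lon ⌊0.7195/0.0833333⌋ = 8 → i; lat ⌊0.8206/0.0416667⌋ = 19 → t.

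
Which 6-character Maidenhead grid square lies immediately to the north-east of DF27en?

DF27fo

Longitude subsquare e = 4; +1 → 5 = f.
Latitude subsquare n = 13; +1 → 14 = o.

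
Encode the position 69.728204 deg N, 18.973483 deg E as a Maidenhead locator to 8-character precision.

JP99lr64

Add 180° to longitude and 90° to latitude: 198.97348, 159.72820.
Field: lon ⌊198.97348/20⌋ = 9 → J; lat ⌊159.72820/10⌋ = 15 → P.
Square: lon ⌊18.97348/2⌋ = 9; lat ⌊9.72820/1⌋ = 9.
Subsquare: lon ⌊0.97348/0.0833333⌋ = 11 → l; lat ⌊0.72820/0.0416667⌋ = 17 → r.
Extended square: lon ⌊0.05682/0.00833333⌋ = 6; lat ⌊0.01987/0.00416667⌋ = 4.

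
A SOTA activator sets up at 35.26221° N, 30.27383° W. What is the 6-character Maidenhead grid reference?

Shift to the Maidenhead origin (180°W, 90°S): lon 149.7262, lat 125.2622.
Field (20°×10°, letters A–R): lon ⌊149.7262/20⌋ = 7 → H; lat ⌊125.2622/10⌋ = 12 → M.
Square (2°×1°, digits 0–9): lon ⌊9.7262/2⌋ = 4; lat ⌊5.2622/1⌋ = 5.
Subsquare (5′×2.5′, letters a–x): lon ⌊1.7262/0.0833333⌋ = 20 → u; lat ⌊0.2622/0.0416667⌋ = 6 → g.

HM45ug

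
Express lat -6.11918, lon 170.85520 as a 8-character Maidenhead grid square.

RI53kv21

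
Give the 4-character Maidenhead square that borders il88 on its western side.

IL78

Longitude square 8; −1 → 7.
The latitude characters are unchanged.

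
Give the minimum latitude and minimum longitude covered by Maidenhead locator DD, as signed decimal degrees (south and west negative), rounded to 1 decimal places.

Field D=3, D=3: +3·20° lon, +3·10° lat → SW at lon -120°, lat -60°.
latitude -60.0, longitude -120.0.

-60.0, -120.0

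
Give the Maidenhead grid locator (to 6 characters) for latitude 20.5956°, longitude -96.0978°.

EL10wo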